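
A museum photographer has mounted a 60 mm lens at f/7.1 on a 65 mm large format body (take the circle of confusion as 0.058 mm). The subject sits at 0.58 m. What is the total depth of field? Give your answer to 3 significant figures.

69.2 mm

Hyperfocal distance H = f²/(N·c) + f = 60²/(7.1 × 0.058) + 60 = 3600/0.4118 + 60 ≈ 8802.1 mm ≈ 8.802 m.
Near limit Dn = s·(H − f)/(H + s − 2f) = 580 × (8802.1 − 60) / (8802.1 + 580 − 2 × 60) = 580 × 8742.1 / 9262.1 ≈ 547.437 mm.
Far limit Df = s·(H − f)/(H − s) = 580 × (8802.1 − 60) / (8802.1 − 580) = 580 × 8742.1 / 8222.1 ≈ 616.682 mm.
Depth of field = Df − Dn = 616.682 − 547.437 ≈ 69.245 mm.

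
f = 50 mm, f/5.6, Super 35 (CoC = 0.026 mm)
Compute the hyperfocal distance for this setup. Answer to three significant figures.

17.2 m

Hyperfocal distance H = f²/(N·c) + f = 50²/(5.6 × 0.026) + 50 = 2500/0.1456 + 50 ≈ 17220.3 mm ≈ 17.2 m.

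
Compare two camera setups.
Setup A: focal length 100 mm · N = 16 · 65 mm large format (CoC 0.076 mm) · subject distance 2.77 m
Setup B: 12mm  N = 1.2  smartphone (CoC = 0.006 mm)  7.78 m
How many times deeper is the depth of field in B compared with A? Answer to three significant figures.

3.54

Setup A: H = 100²/(16×0.076) + 100 ≈ 8323.7 mm; DoF = Df − Dn = 4101.7 − 2091.1 ≈ 2010.6 mm.
Setup B: H = 12²/(1.2×0.006) + 12 ≈ 20012.0 mm; DoF = Df − Dn = 12720.7 − 5603.6 ≈ 7117.1 mm.
Ratio = 7117.1 / 2010.6 ≈ 3.54.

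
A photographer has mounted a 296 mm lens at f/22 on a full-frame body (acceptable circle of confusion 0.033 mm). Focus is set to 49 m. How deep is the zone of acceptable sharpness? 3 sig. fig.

47.2 m

Hyperfocal distance H = f²/(N·c) + f = 296²/(22 × 0.033) + 296 = 87616/0.726 + 296 ≈ 120979.2 mm ≈ 121.0 m.
Near limit Dn = s·(H − f)/(H + s − 2f) = 49000 × (120979.2 − 296) / (120979.2 + 49000 − 2 × 296) = 49000 × 120683.2 / 169387.2 ≈ 34911 mm.
Far limit Df = s·(H − f)/(H − s) = 49000 × (120979.2 − 296) / (120979.2 − 49000) = 49000 × 120683.2 / 71979.2 ≈ 82155 mm.
Depth of field = Df − Dn = 82155 − 34911 ≈ 47244 mm ≈ 47.2 m.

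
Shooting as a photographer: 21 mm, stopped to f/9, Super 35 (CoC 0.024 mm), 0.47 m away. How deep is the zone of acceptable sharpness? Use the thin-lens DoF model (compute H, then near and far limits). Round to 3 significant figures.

217 mm

Hyperfocal distance H = f²/(N·c) + f = 21²/(9 × 0.024) + 21 = 441/0.216 + 21 ≈ 2062.7 mm ≈ 2.063 m.
Near limit Dn = s·(H − f)/(H + s − 2f) = 470 × (2062.7 − 21) / (2062.7 + 470 − 2 × 21) = 470 × 2041.7 / 2490.7 ≈ 385.27 mm.
Far limit Df = s·(H − f)/(H − s) = 470 × (2062.7 − 21) / (2062.7 − 470) = 470 × 2041.7 / 1592.7 ≈ 602.50 mm.
Depth of field = Df − Dn = 602.50 − 385.27 ≈ 217.23 mm.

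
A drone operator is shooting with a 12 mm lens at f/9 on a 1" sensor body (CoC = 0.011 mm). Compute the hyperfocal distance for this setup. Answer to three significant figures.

1.47 m

Hyperfocal distance H = f²/(N·c) + f = 12²/(9 × 0.011) + 12 = 144/0.099 + 12 ≈ 1466.5 mm ≈ 1.47 m.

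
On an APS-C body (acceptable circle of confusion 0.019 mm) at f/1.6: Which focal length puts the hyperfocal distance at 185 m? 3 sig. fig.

From H = f²/(N·c) + f, with f ≪ H: f ≈ √(H·N·c) = √(185000 × 1.6 × 0.019) = √5624.0 ≈ 74.99 mm.
The +f correction barely moves this — solving exactly, f² + N·c·f − N·c·H = 0 ⇒ f = (−N·c + √((N·c)² + 4·N·c·H))/2 = (−0.0304 + √22496)/2 ≈ 74.978 mm, so f ≈ 75.0 mm.

75.0 mm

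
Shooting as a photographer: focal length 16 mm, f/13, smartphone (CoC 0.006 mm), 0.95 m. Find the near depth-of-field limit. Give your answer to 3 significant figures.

0.740 m

Hyperfocal distance H = f²/(N·c) + f = 16²/(13 × 0.006) + 16 = 256/0.078 + 16 ≈ 3298.1 mm ≈ 3.298 m.
Near limit Dn = s·(H − f)/(H + s − 2f) = 950 × (3298.1 − 16) / (3298.1 + 950 − 2 × 16) = 950 × 3282.1 / 4216.1 ≈ 739.54 mm ≈ 0.740 m.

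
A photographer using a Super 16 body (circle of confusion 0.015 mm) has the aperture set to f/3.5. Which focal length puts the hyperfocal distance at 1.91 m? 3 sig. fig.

From H = f²/(N·c) + f, with f ≪ H: f ≈ √(H·N·c) = √(1910 × 3.5 × 0.015) = √100.27 ≈ 10.01 mm.
Exact: f² + N·c·f − N·c·H = 0 ⇒ f = (−N·c + √((N·c)² + 4·N·c·H))/2 = (−0.0525 + √401.10)/2 ≈ 9.9875 mm ≈ 9.99 mm.

9.99 mm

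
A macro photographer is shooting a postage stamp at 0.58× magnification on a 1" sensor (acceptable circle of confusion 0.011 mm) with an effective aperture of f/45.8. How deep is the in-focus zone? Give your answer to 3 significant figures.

3.00 mm

At magnification m, DoF ≈ 2·N_eff·c/m² = 2 × 45.8 × 0.011 / 0.58² = 1.008 / 0.3364 ≈ 3 mm.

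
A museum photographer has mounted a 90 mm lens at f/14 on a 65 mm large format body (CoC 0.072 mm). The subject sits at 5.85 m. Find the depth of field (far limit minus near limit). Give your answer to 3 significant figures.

17.2 m

Hyperfocal distance H = f²/(N·c) + f = 90²/(14 × 0.072) + 90 = 8100/1.008 + 90 ≈ 8125.7 mm ≈ 8.126 m.
Near limit Dn = s·(H − f)/(H + s − 2f) = 5850 × (8125.7 − 90) / (8125.7 + 5850 − 2 × 90) = 5850 × 8035.7 / 13795.7 ≈ 3408 mm.
Far limit Df = s·(H − f)/(H − s) = 5850 × (8125.7 − 90) / (8125.7 − 5850) = 5850 × 8035.7 / 2275.7 ≈ 20657 mm.
Depth of field = Df − Dn = 20657 − 3408 ≈ 17249 mm ≈ 17.2 m.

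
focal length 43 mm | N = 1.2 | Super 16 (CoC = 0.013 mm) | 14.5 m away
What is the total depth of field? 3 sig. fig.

3.59 m

Hyperfocal distance H = f²/(N·c) + f = 43²/(1.2 × 0.013) + 43 = 1849/0.0156 + 43 ≈ 118568.6 mm ≈ 118.6 m.
Near limit Dn = s·(H − f)/(H + s − 2f) = 14500 × (118568.6 − 43) / (118568.6 + 14500 − 2 × 43) = 14500 × 118525.6 / 132982.6 ≈ 12923.7 mm.
Far limit Df = s·(H − f)/(H − s) = 14500 × (118568.6 − 43) / (118568.6 − 14500) = 14500 × 118525.6 / 104068.6 ≈ 16514.3 mm.
Depth of field = Df − Dn = 16514.3 − 12923.7 ≈ 3590.6 mm ≈ 3.59 m.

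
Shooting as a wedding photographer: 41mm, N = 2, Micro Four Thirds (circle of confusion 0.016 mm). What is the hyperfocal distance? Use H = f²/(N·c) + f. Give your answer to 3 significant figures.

52.6 m

Hyperfocal distance H = f²/(N·c) + f = 41²/(2 × 0.016) + 41 = 1681/0.032 + 41 ≈ 52572.2 mm ≈ 52.6 m.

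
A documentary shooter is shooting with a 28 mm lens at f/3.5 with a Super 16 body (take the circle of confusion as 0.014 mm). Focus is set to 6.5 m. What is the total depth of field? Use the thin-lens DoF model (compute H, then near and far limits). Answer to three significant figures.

6.29 m

Hyperfocal distance H = f²/(N·c) + f = 28²/(3.5 × 0.014) + 28 = 784/0.049 + 28 ≈ 16028.0 mm ≈ 16.03 m.
Near limit Dn = s·(H − f)/(H + s − 2f) = 6500 × (16028.0 − 28) / (16028.0 + 6500 − 2 × 28) = 6500 × 16000.0 / 22472.0 ≈ 4628.0 mm.
Far limit Df = s·(H − f)/(H − s) = 6500 × (16028.0 − 28) / (16028.0 − 6500) = 6500 × 16000.0 / 9528.0 ≈ 10915.2 mm.
Depth of field = Df − Dn = 10915.2 − 4628.0 ≈ 6287.2 mm ≈ 6.29 m.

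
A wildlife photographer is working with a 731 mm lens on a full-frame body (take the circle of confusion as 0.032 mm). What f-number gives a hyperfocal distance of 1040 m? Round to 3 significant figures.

f/16.1

Rearrange H = f²/(N·c) + f for N: N = f² / ((H − f)·c).
N = 731² / ((1040000 − 731) × 0.032) = 534361 / 33257 ≈ 16.1.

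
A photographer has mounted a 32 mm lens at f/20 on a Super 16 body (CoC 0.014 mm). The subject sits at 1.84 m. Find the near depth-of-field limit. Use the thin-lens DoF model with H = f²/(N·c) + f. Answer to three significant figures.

Hyperfocal distance H = f²/(N·c) + f = 32²/(20 × 0.014) + 32 = 1024/0.28 + 32 ≈ 3689.1 mm ≈ 3.689 m.
Near limit Dn = s·(H − f)/(H + s − 2f) = 1840 × (3689.1 − 32) / (3689.1 + 1840 − 2 × 32) = 1840 × 3657.1 / 5465.1 ≈ 1231.3 mm ≈ 1.23 m.

1.23 m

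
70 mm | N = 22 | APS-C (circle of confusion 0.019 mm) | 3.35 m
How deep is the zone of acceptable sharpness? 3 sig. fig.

2.03 m

Hyperfocal distance H = f²/(N·c) + f = 70²/(22 × 0.019) + 70 = 4900/0.418 + 70 ≈ 11792.5 mm ≈ 11.79 m.
Near limit Dn = s·(H − f)/(H + s − 2f) = 3350 × (11792.5 − 70) / (11792.5 + 3350 − 2 × 70) = 3350 × 11722.5 / 15002.5 ≈ 2617.6 mm.
Far limit Df = s·(H − f)/(H − s) = 3350 × (11792.5 − 70) / (11792.5 − 3350) = 3350 × 11722.5 / 8442.5 ≈ 4651.5 mm.
Depth of field = Df − Dn = 4651.5 − 2617.6 ≈ 2033.9 mm ≈ 2.03 m.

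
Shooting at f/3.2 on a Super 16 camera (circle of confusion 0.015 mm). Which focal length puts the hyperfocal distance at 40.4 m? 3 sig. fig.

44.0 mm

From H = f²/(N·c) + f, with f ≪ H: f ≈ √(H·N·c) = √(40400 × 3.2 × 0.015) = √1939.2 ≈ 44.04 mm.
The +f correction barely moves this — solving exactly, f² + N·c·f − N·c·H = 0 ⇒ f = (−N·c + √((N·c)² + 4·N·c·H))/2 = (−0.048 + √7756.8)/2 ≈ 44.012 mm, so f ≈ 44.0 mm.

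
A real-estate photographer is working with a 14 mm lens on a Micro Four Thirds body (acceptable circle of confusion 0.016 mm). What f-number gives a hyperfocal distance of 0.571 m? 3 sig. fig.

Rearrange H = f²/(N·c) + f for N: N = f² / ((H − f)·c).
N = 14² / ((571 − 14) × 0.016) = 196 / 8.912 ≈ 22.

f/22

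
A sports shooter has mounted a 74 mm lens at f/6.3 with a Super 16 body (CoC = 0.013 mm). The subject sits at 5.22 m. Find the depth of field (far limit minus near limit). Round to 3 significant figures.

Hyperfocal distance H = f²/(N·c) + f = 74²/(6.3 × 0.013) + 74 = 5476/0.0819 + 74 ≈ 66936.0 mm ≈ 66.94 m.
Near limit Dn = s·(H − f)/(H + s − 2f) = 5220 × (66936.0 − 74) / (66936.0 + 5220 − 2 × 74) = 5220 × 66862.0 / 72008.0 ≈ 4846.96 mm.
Far limit Df = s·(H − f)/(H − s) = 5220 × (66936.0 − 74) / (66936.0 − 5220) = 5220 × 66862.0 / 61716.0 ≈ 5655.25 mm.
Depth of field = Df − Dn = 5655.25 − 4846.96 ≈ 808.29 mm ≈ 0.808 m.

0.808 m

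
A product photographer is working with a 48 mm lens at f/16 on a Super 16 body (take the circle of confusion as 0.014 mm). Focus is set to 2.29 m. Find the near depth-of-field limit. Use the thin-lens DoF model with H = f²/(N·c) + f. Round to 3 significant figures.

Hyperfocal distance H = f²/(N·c) + f = 48²/(16 × 0.014) + 48 = 2304/0.224 + 48 ≈ 10333.7 mm ≈ 10.33 m.
Near limit Dn = s·(H − f)/(H + s − 2f) = 2290 × (10333.7 − 48) / (10333.7 + 2290 − 2 × 48) = 2290 × 10285.7 / 12527.7 ≈ 1880.2 mm ≈ 1.88 m.

1.88 m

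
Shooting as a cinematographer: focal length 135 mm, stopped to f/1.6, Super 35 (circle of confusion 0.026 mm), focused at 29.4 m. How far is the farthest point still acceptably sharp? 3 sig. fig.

Hyperfocal distance H = f²/(N·c) + f = 135²/(1.6 × 0.026) + 135 = 18225/0.0416 + 135 ≈ 438236.0 mm ≈ 438.2 m.
Far limit Df = s·(H − f)/(H − s) = 29400 × (438236.0 − 135) / (438236.0 − 29400) = 29400 × 438101.0 / 408836.0 ≈ 31504 mm ≈ 31.5 m.

31.5 m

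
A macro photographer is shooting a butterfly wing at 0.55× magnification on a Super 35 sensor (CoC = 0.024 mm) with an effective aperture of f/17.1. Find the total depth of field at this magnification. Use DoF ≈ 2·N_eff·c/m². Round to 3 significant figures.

At magnification m, DoF ≈ 2·N_eff·c/m² = 2 × 17.1 × 0.024 / 0.55² = 0.8208 / 0.3025 ≈ 2.71 mm.

2.71 mm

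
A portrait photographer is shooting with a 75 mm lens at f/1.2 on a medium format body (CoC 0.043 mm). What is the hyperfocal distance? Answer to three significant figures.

109 m

Hyperfocal distance H = f²/(N·c) + f = 75²/(1.2 × 0.043) + 75 = 5625/0.0516 + 75 ≈ 109086.6 mm ≈ 109 m.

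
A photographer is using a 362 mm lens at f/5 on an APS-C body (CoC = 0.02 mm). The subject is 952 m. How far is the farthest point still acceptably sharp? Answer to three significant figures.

3480 m

Hyperfocal distance H = f²/(N·c) + f = 362²/(5 × 0.02) + 362 = 131044/0.1 + 362 ≈ 1310802.0 mm ≈ 1311 m.
Far limit Df = s·(H − f)/(H − s) = 952000 × (1310802.0 − 362) / (1310802.0 − 952000) = 952000 × 1310440.0 / 358802.0 ≈ 3476956 mm ≈ 3480 m.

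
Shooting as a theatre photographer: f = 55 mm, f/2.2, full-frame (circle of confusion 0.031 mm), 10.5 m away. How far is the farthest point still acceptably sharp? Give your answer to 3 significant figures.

13.7 m

Hyperfocal distance H = f²/(N·c) + f = 55²/(2.2 × 0.031) + 55 = 3025/0.0682 + 55 ≈ 44409.8 mm ≈ 44.41 m.
Far limit Df = s·(H − f)/(H − s) = 10500 × (44409.8 − 55) / (44409.8 − 10500) = 10500 × 44354.8 / 33909.8 ≈ 13734 mm ≈ 13.7 m.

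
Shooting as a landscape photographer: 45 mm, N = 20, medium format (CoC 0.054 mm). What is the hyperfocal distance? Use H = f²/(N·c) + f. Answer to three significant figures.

1.92 m

Hyperfocal distance H = f²/(N·c) + f = 45²/(20 × 0.054) + 45 = 2025/1.08 + 45 ≈ 1920.0 mm ≈ 1.92 m.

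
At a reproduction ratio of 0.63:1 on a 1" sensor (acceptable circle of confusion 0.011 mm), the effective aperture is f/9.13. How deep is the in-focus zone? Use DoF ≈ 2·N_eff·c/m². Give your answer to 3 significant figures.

At magnification m, DoF ≈ 2·N_eff·c/m² = 2 × 9.13 × 0.011 / 0.63² = 0.2009 / 0.3969 ≈ 0.506 mm.

0.506 mm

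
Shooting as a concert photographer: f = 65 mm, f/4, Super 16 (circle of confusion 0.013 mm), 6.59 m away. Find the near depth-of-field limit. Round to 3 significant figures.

Hyperfocal distance H = f²/(N·c) + f = 65²/(4 × 0.013) + 65 = 4225/0.052 + 65 ≈ 81315.0 mm ≈ 81.31 m.
Near limit Dn = s·(H − f)/(H + s − 2f) = 6590 × (81315.0 − 65) / (81315.0 + 6590 − 2 × 65) = 6590 × 81250.0 / 87775.0 ≈ 6100.1 mm ≈ 6.10 m.

6.10 m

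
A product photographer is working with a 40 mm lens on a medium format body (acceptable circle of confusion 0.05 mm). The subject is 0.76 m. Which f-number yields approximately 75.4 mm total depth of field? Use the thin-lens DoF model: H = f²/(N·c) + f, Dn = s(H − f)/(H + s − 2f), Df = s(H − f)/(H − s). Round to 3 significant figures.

f/2.20

Write h = H − f = f²/(N·c). The thin-lens limits are Dn = s·h/(h + (s−f)) and Df = s·h/(h − (s−f)), so DoF = Df − Dn = 2·s·(s−f)·h / (h² − (s−f)²).
That is a quadratic in h: DoF·h² − 2·s·(s−f)·h − DoF·(s−f)² = 0 ⇒ h = (s−f)·(s + √(s² + DoF²)) / DoF = 720 × (760 + √(760² + 75.4²)) / 75.4 = 720 × (760 + 763.731) / 75.4 ≈ 14550 mm.
Then N = f²/(c·h) = 40² / (0.05 × 14550) = 1600 / 727.51 ≈ 2.20.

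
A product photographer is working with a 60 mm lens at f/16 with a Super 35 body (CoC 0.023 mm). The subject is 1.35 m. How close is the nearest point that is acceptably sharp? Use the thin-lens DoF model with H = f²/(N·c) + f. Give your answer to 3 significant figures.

1.19 m

Hyperfocal distance H = f²/(N·c) + f = 60²/(16 × 0.023) + 60 = 3600/0.368 + 60 ≈ 9842.6 mm ≈ 9.843 m.
Near limit Dn = s·(H − f)/(H + s − 2f) = 1350 × (9842.6 − 60) / (9842.6 + 1350 − 2 × 60) = 1350 × 9782.6 / 11072.6 ≈ 1192.7 mm ≈ 1.19 m.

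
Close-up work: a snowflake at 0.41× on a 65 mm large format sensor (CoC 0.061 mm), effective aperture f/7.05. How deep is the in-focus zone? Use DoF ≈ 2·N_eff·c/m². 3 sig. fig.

At magnification m, DoF ≈ 2·N_eff·c/m² = 2 × 7.05 × 0.061 / 0.41² = 0.8601 / 0.1681 ≈ 5.12 mm.

5.12 mm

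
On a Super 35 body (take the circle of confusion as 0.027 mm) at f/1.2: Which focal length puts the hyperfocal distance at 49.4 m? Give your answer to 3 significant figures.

40.0 mm

From H = f²/(N·c) + f, with f ≪ H: f ≈ √(H·N·c) = √(49400 × 1.2 × 0.027) = √1600.6 ≈ 40.01 mm.
The +f correction barely moves this — solving exactly, f² + N·c·f − N·c·H = 0 ⇒ f = (−N·c + √((N·c)² + 4·N·c·H))/2 = (−0.0324 + √6402.2)/2 ≈ 39.991 mm, so f ≈ 40.0 mm.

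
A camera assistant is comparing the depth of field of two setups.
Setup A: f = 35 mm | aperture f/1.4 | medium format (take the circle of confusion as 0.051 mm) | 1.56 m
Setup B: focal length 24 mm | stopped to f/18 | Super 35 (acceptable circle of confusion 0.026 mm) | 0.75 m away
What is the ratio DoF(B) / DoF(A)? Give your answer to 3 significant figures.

Setup A: H = 35²/(1.4×0.051) + 35 ≈ 17191.9 mm; DoF = Df − Dn = 1712.19 − 1432.66 ≈ 279.53 mm.
Setup B: H = 24²/(18×0.026) + 24 ≈ 1254.8 mm; DoF = Df − Dn = 1828.7 − 471.7 ≈ 1357.0 mm.
Ratio = 1357.0 / 279.53 ≈ 4.85.

4.85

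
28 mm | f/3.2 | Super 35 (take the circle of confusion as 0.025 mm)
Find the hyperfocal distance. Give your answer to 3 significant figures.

9.83 m

Hyperfocal distance H = f²/(N·c) + f = 28²/(3.2 × 0.025) + 28 = 784/0.08 + 28 ≈ 9828.0 mm ≈ 9.83 m.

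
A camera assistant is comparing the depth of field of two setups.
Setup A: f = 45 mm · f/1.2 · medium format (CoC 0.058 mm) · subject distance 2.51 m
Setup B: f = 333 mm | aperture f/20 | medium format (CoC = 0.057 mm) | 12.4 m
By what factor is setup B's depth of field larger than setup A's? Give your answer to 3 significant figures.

Setup A: H = 45²/(1.2×0.058) + 45 ≈ 29139.8 mm; DoF = Df − Dn = 2742.34 − 2313.95 ≈ 428.39 mm.
Setup B: H = 333²/(20×0.057) + 333 ≈ 97604.1 mm; DoF = Df − Dn = 14156.1 − 11031.5 ≈ 3124.6 mm.
Ratio = 3124.6 / 428.39 ≈ 7.29.

7.29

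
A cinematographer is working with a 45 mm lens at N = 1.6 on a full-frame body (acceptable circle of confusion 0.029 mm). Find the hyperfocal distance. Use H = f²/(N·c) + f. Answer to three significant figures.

Hyperfocal distance H = f²/(N·c) + f = 45²/(1.6 × 0.029) + 45 = 2025/0.0464 + 45 ≈ 43687.2 mm ≈ 43.7 m.

43.7 m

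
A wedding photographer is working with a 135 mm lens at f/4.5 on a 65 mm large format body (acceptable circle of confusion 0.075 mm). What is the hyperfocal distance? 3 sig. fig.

Hyperfocal distance H = f²/(N·c) + f = 135²/(4.5 × 0.075) + 135 = 18225/0.3375 + 135 ≈ 54135.0 mm ≈ 54.1 m.

54.1 m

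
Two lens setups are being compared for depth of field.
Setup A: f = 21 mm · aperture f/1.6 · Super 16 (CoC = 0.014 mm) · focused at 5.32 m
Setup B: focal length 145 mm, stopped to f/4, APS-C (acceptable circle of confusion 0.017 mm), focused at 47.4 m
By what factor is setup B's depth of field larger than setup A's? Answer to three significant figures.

Setup A: H = 21²/(1.6×0.014) + 21 ≈ 19708.5 mm; DoF = Df − Dn = 7279.3 − 4191.8 ≈ 3087.5 mm.
Setup B: H = 145²/(4×0.017) + 145 ≈ 309336.2 mm; DoF = Df − Dn = 55951 − 41116 ≈ 14835 mm.
Ratio = 14835 / 3087.5 ≈ 4.80.

4.80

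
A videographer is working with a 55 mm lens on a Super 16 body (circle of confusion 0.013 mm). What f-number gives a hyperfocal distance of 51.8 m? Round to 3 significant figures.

Rearrange H = f²/(N·c) + f for N: N = f² / ((H − f)·c).
N = 55² / ((51800 − 55) × 0.013) = 3025 / 672.7 ≈ 4.50.

f/4.50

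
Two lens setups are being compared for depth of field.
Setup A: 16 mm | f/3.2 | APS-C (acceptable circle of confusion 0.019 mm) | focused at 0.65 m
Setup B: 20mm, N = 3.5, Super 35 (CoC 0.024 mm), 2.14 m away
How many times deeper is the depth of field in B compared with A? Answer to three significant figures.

11.9

Setup A: H = 16²/(3.2×0.019) + 16 ≈ 4226.5 mm; DoF = Df − Dn = 765.22 − 564.93 ≈ 200.29 mm.
Setup B: H = 20²/(3.5×0.024) + 20 ≈ 4781.9 mm; DoF = Df − Dn = 3857.2 − 1480.8 ≈ 2376.4 mm.
Ratio = 2376.4 / 200.29 ≈ 11.9.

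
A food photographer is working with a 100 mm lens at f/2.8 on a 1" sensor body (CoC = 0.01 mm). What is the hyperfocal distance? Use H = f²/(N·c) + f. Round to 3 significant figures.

Hyperfocal distance H = f²/(N·c) + f = 100²/(2.8 × 0.01) + 100 = 10000/0.028 + 100 ≈ 357242.9 mm ≈ 357 m.

357 m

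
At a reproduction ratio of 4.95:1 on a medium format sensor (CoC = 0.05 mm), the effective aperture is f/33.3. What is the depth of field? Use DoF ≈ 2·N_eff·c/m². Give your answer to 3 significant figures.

0.136 mm

At magnification m, DoF ≈ 2·N_eff·c/m² = 2 × 33.3 × 0.05 / 4.95² = 3.33 / 24.5 ≈ 0.136 mm.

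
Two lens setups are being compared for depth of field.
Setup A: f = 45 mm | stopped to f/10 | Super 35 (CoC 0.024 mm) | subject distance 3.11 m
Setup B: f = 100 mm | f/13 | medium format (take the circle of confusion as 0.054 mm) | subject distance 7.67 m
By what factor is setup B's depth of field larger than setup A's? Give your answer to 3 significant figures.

4.36

Setup A: H = 45²/(10×0.024) + 45 ≈ 8482.5 mm; DoF = Df − Dn = 4884.2 − 2281.3 ≈ 2602.9 mm.
Setup B: H = 100²/(13×0.054) + 100 ≈ 14345.0 mm; DoF = Df − Dn = 16368 − 5008 ≈ 11360 mm.
Ratio = 11360 / 2602.9 ≈ 4.36.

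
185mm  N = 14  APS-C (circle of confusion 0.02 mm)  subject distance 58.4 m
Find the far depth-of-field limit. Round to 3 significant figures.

Hyperfocal distance H = f²/(N·c) + f = 185²/(14 × 0.02) + 185 = 34225/0.28 + 185 ≈ 122417.1 mm ≈ 122.4 m.
Far limit Df = s·(H − f)/(H − s) = 58400 × (122417.1 − 185) / (122417.1 − 58400) = 58400 × 122232.1 / 64017.1 ≈ 111507 mm ≈ 112 m.

112 m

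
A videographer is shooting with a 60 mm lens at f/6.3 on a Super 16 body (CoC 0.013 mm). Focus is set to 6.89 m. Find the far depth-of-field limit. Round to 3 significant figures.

Hyperfocal distance H = f²/(N·c) + f = 60²/(6.3 × 0.013) + 60 = 3600/0.0819 + 60 ≈ 44016.0 mm ≈ 44.02 m.
Far limit Df = s·(H − f)/(H − s) = 6890 × (44016.0 − 60) / (44016.0 − 6890) = 6890 × 43956.0 / 37126.0 ≈ 8157.5 mm ≈ 8.16 m.

8.16 m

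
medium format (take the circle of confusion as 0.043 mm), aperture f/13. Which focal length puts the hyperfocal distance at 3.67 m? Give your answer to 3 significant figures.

45.0 mm

From H = f²/(N·c) + f, with f ≪ H: f ≈ √(H·N·c) = √(3670 × 13 × 0.043) = √2051.5 ≈ 45.29 mm.
Exact: f² + N·c·f − N·c·H = 0 ⇒ f = (−N·c + √((N·c)² + 4·N·c·H))/2 = (−0.559 + √8206.4)/2 ≈ 45.015 mm ≈ 45.0 mm.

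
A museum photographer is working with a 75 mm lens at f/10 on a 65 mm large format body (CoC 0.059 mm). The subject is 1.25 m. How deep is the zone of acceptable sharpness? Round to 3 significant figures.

Hyperfocal distance H = f²/(N·c) + f = 75²/(10 × 0.059) + 75 = 5625/0.59 + 75 ≈ 9608.9 mm ≈ 9.609 m.
Near limit Dn = s·(H − f)/(H + s − 2f) = 1250 × (9608.9 − 75) / (9608.9 + 1250 − 2 × 75) = 1250 × 9533.9 / 10708.9 ≈ 1112.85 mm.
Far limit Df = s·(H − f)/(H − s) = 1250 × (9608.9 − 75) / (9608.9 − 1250) = 1250 × 9533.9 / 8358.9 ≈ 1425.71 mm.
Depth of field = Df − Dn = 1425.71 − 1112.85 ≈ 312.86 mm.

313 mm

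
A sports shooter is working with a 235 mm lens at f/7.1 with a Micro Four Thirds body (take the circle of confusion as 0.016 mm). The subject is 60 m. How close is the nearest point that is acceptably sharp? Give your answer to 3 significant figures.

53.4 m

Hyperfocal distance H = f²/(N·c) + f = 235²/(7.1 × 0.016) + 235 = 55225/0.1136 + 235 ≈ 486370.6 mm ≈ 486.4 m.
Near limit Dn = s·(H − f)/(H + s − 2f) = 60000 × (486370.6 − 235) / (486370.6 + 60000 − 2 × 235) = 60000 × 486135.6 / 545900.6 ≈ 53431 mm ≈ 53.4 m.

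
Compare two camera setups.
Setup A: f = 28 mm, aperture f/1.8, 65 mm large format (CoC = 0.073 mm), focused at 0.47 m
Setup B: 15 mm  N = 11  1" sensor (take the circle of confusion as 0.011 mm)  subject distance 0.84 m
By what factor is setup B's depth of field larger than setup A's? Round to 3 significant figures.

Setup A: H = 28²/(1.8×0.073) + 28 ≈ 5994.5 mm; DoF = Df − Dn = 507.603 − 437.584 ≈ 70.019 mm.
Setup B: H = 15²/(11×0.011) + 15 ≈ 1874.5 mm; DoF = Df − Dn = 1509.89 − 581.85 ≈ 928.04 mm.
Ratio = 928.04 / 70.019 ≈ 13.3.

13.3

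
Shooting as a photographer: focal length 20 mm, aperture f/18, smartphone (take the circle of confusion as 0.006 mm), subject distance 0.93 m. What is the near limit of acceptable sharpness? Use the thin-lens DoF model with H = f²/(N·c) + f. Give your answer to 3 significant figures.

0.747 m

Hyperfocal distance H = f²/(N·c) + f = 20²/(18 × 0.006) + 20 = 400/0.108 + 20 ≈ 3723.7 mm ≈ 3.724 m.
Near limit Dn = s·(H − f)/(H + s − 2f) = 930 × (3723.7 − 20) / (3723.7 + 930 − 2 × 20) = 930 × 3703.7 / 4613.7 ≈ 746.57 mm ≈ 0.747 m.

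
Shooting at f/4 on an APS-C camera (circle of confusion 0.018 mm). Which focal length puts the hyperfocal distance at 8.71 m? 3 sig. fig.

25.0 mm

From H = f²/(N·c) + f, with f ≪ H: f ≈ √(H·N·c) = √(8710 × 4 × 0.018) = √627.12 ≈ 25.04 mm.
The +f correction barely moves this — solving exactly, f² + N·c·f − N·c·H = 0 ⇒ f = (−N·c + √((N·c)² + 4·N·c·H))/2 = (−0.072 + √2508.5)/2 ≈ 25.006 mm, so f ≈ 25.0 mm.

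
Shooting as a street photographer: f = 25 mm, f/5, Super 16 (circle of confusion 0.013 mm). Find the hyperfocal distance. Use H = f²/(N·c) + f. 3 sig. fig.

9.64 m

Hyperfocal distance H = f²/(N·c) + f = 25²/(5 × 0.013) + 25 = 625/0.065 + 25 ≈ 9640.4 mm ≈ 9.64 m.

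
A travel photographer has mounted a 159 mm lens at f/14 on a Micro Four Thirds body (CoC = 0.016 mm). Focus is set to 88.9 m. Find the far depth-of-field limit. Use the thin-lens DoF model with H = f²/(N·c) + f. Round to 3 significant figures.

Hyperfocal distance H = f²/(N·c) + f = 159²/(14 × 0.016) + 159 = 25281/0.224 + 159 ≈ 113020.6 mm ≈ 113.0 m.
Far limit Df = s·(H − f)/(H − s) = 88900 × (113020.6 − 159) / (113020.6 − 88900) = 88900 × 112861.6 / 24120.6 ≈ 415968 mm ≈ 416 m.

416 m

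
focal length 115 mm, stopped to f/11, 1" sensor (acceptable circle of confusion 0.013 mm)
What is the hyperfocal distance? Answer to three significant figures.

92.6 m

Hyperfocal distance H = f²/(N·c) + f = 115²/(11 × 0.013) + 115 = 13225/0.143 + 115 ≈ 92597.5 mm ≈ 92.6 m.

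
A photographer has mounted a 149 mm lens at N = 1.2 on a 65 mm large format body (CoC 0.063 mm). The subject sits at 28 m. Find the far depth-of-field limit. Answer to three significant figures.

30.9 m

Hyperfocal distance H = f²/(N·c) + f = 149²/(1.2 × 0.063) + 149 = 22201/0.0756 + 149 ≈ 293813.0 mm ≈ 293.8 m.
Far limit Df = s·(H − f)/(H − s) = 28000 × (293813.0 − 149) / (293813.0 − 28000) = 28000 × 293664.0 / 265813.0 ≈ 30934 mm ≈ 30.9 m.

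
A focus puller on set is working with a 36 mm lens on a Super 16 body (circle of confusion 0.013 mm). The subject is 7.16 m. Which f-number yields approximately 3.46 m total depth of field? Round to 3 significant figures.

f/3.20

Write h = H − f = f²/(N·c). The thin-lens limits are Dn = s·h/(h + (s−f)) and Df = s·h/(h − (s−f)), so DoF = Df − Dn = 2·s·(s−f)·h / (h² − (s−f)²).
That is a quadratic in h: DoF·h² − 2·s·(s−f)·h − DoF·(s−f)² = 0 ⇒ h = (s−f)·(s + √(s² + DoF²)) / DoF = 7124 × (7160 + √(7160² + 3460²)) / 3460 = 7124 × (7160 + 7952.18) / 3460 ≈ 31115 mm.
Then N = f²/(c·h) = 36² / (0.013 × 31115) = 1296 / 404.50 ≈ 3.20.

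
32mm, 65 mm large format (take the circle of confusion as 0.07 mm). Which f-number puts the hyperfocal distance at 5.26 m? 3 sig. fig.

f/2.80

Rearrange H = f²/(N·c) + f for N: N = f² / ((H − f)·c).
N = 32² / ((5260 − 32) × 0.07) = 1024 / 366.0 ≈ 2.80.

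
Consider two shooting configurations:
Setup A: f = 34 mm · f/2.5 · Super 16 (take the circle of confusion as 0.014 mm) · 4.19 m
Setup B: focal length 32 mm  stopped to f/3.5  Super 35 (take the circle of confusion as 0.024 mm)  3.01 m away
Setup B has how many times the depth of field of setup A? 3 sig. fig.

1.46

Setup A: H = 34²/(2.5×0.014) + 34 ≈ 33062.6 mm; DoF = Df − Dn = 4793.1 − 3721.7 ≈ 1071.4 mm.
Setup B: H = 32²/(3.5×0.024) + 32 ≈ 12222.5 mm; DoF = Df − Dn = 3983.0 − 2419.1 ≈ 1563.9 mm.
Ratio = 1563.9 / 1071.4 ≈ 1.46.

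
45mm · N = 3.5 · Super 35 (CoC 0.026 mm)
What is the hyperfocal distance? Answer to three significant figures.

22.3 m

Hyperfocal distance H = f²/(N·c) + f = 45²/(3.5 × 0.026) + 45 = 2025/0.091 + 45 ≈ 22297.7 mm ≈ 22.3 m.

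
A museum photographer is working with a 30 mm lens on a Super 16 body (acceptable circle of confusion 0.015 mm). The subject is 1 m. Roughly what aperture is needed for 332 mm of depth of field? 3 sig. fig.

f/10

Write h = H − f = f²/(N·c). The thin-lens limits are Dn = s·h/(h + (s−f)) and Df = s·h/(h − (s−f)), so DoF = Df − Dn = 2·s·(s−f)·h / (h² − (s−f)²).
That is a quadratic in h: DoF·h² − 2·s·(s−f)·h − DoF·(s−f)² = 0 ⇒ h = (s−f)·(s + √(s² + DoF²)) / DoF = 970 × (1000 + √(1000² + 332²)) / 332 = 970 × (1000 + 1053.67) / 332 ≈ 6000.2 mm.
Then N = f²/(c·h) = 30² / (0.015 × 6000.2) = 900 / 90.003 ≈ 10.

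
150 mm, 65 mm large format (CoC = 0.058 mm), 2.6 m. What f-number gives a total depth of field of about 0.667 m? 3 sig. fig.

Write h = H − f = f²/(N·c). The thin-lens limits are Dn = s·h/(h + (s−f)) and Df = s·h/(h − (s−f)), so DoF = Df − Dn = 2·s·(s−f)·h / (h² − (s−f)²).
That is a quadratic in h: DoF·h² − 2·s·(s−f)·h − DoF·(s−f)² = 0 ⇒ h = (s−f)·(s + √(s² + DoF²)) / DoF = 2450 × (2600 + √(2600² + 667²)) / 667 = 2450 × (2600 + 2684.19) / 667 ≈ 19410 mm.
Then N = f²/(c·h) = 150² / (0.058 × 19410) = 22500 / 1125.8 ≈ 20.

f/20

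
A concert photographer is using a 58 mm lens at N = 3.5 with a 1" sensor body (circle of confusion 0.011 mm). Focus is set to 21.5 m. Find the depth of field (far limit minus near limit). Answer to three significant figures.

11.2 m

Hyperfocal distance H = f²/(N·c) + f = 58²/(3.5 × 0.011) + 58 = 3364/0.0385 + 58 ≈ 87434.6 mm ≈ 87.43 m.
Near limit Dn = s·(H − f)/(H + s − 2f) = 21500 × (87434.6 − 58) / (87434.6 + 21500 − 2 × 58) = 21500 × 87376.6 / 108818.6 ≈ 17264 mm.
Far limit Df = s·(H − f)/(H − s) = 21500 × (87434.6 − 58) / (87434.6 − 21500) = 21500 × 87376.6 / 65934.6 ≈ 28492 mm.
Depth of field = Df − Dn = 28492 − 17264 ≈ 11228 mm ≈ 11.2 m.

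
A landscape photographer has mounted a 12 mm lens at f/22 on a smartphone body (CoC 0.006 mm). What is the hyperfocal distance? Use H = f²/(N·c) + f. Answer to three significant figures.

Hyperfocal distance H = f²/(N·c) + f = 12²/(22 × 0.006) + 12 = 144/0.132 + 12 ≈ 1102.9 mm ≈ 1.10 m.

1.10 m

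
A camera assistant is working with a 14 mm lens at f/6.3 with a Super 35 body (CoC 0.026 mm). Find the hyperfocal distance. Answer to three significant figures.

1.21 m

Hyperfocal distance H = f²/(N·c) + f = 14²/(6.3 × 0.026) + 14 = 196/0.1638 + 14 ≈ 1210.6 mm ≈ 1.21 m.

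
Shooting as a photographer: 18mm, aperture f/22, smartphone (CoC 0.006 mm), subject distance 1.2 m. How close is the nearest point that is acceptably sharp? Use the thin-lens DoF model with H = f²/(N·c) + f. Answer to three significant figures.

0.810 m

Hyperfocal distance H = f²/(N·c) + f = 18²/(22 × 0.006) + 18 = 324/0.132 + 18 ≈ 2472.5 mm ≈ 2.473 m.
Near limit Dn = s·(H − f)/(H + s − 2f) = 1200 × (2472.5 − 18) / (2472.5 + 1200 − 2 × 18) = 1200 × 2454.5 / 3636.5 ≈ 809.96 mm ≈ 0.810 m.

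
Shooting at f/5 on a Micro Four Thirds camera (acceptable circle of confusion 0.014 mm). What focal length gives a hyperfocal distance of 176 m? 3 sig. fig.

111 mm

From H = f²/(N·c) + f, with f ≪ H: f ≈ √(H·N·c) = √(176000 × 5 × 0.014) = √12320 ≈ 111.0 mm.
The +f correction barely moves this — solving exactly, f² + N·c·f − N·c·H = 0 ⇒ f = (−N·c + √((N·c)² + 4·N·c·H))/2 = (−0.07 + √49280)/2 ≈ 110.96 mm, so f ≈ 111 mm.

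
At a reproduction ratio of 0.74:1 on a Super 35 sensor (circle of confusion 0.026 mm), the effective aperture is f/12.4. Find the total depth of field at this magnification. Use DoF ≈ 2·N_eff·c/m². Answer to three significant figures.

1.18 mm

At magnification m, DoF ≈ 2·N_eff·c/m² = 2 × 12.4 × 0.026 / 0.74² = 0.6448 / 0.5476 ≈ 1.18 mm.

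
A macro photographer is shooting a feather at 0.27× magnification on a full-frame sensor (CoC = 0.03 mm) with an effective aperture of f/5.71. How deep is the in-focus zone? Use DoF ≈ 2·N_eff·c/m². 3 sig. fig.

At magnification m, DoF ≈ 2·N_eff·c/m² = 2 × 5.71 × 0.03 / 0.27² = 0.3426 / 0.0729 ≈ 4.7 mm.

4.70 mm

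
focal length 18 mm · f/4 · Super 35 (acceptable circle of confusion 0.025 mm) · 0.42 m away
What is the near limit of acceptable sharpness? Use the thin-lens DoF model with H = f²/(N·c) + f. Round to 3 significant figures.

374 mm

Hyperfocal distance H = f²/(N·c) + f = 18²/(4 × 0.025) + 18 = 324/0.1 + 18 ≈ 3258.0 mm ≈ 3.258 m.
Near limit Dn = s·(H − f)/(H + s − 2f) = 420 × (3258.0 − 18) / (3258.0 + 420 − 2 × 18) = 420 × 3240.0 / 3642.0 ≈ 373.64 mm.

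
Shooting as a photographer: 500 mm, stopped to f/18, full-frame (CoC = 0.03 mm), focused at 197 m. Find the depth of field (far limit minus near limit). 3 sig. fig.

Hyperfocal distance H = f²/(N·c) + f = 500²/(18 × 0.03) + 500 = 250000/0.54 + 500 ≈ 463463.0 mm ≈ 463.5 m.
Near limit Dn = s·(H − f)/(H + s − 2f) = 197000 × (463463.0 − 500) / (463463.0 + 197000 − 2 × 500) = 197000 × 462963.0 / 659463.0 ≈ 138300 mm.
Far limit Df = s·(H − f)/(H − s) = 197000 × (463463.0 − 500) / (463463.0 − 197000) = 197000 × 462963.0 / 266463.0 ≈ 342275 mm.
Depth of field = Df − Dn = 342275 − 138300 ≈ 203975 mm ≈ 204 m.

204 m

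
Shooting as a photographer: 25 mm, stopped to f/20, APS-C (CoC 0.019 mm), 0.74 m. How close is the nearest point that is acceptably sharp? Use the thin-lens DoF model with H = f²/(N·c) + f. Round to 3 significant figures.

0.516 m

Hyperfocal distance H = f²/(N·c) + f = 25²/(20 × 0.019) + 25 = 625/0.38 + 25 ≈ 1669.7 mm ≈ 1.670 m.
Near limit Dn = s·(H − f)/(H + s − 2f) = 740 × (1669.7 − 25) / (1669.7 + 740 − 2 × 25) = 740 × 1644.7 / 2359.7 ≈ 515.78 mm ≈ 0.516 m.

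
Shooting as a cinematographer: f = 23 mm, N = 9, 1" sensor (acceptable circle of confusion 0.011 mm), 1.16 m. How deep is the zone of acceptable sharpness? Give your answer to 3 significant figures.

0.517 m

Hyperfocal distance H = f²/(N·c) + f = 23²/(9 × 0.011) + 23 = 529/0.099 + 23 ≈ 5366.4 mm ≈ 5.366 m.
Near limit Dn = s·(H − f)/(H + s − 2f) = 1160 × (5366.4 − 23) / (5366.4 + 1160 − 2 × 23) = 1160 × 5343.4 / 6480.4 ≈ 956.48 mm.
Far limit Df = s·(H − f)/(H − s) = 1160 × (5366.4 − 23) / (5366.4 − 1160) = 1160 × 5343.4 / 4206.4 ≈ 1473.55 mm.
Depth of field = Df − Dn = 1473.55 − 956.48 ≈ 517.07 mm ≈ 0.517 m.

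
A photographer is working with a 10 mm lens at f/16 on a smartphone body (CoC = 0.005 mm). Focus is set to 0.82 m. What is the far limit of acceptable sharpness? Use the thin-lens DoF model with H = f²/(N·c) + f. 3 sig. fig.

Hyperfocal distance H = f²/(N·c) + f = 10²/(16 × 0.005) + 10 = 100/0.08 + 10 ≈ 1260.0 mm ≈ 1.260 m.
Far limit Df = s·(H − f)/(H − s) = 820 × (1260.0 − 10) / (1260.0 − 820) = 820 × 1250.0 / 440.0 ≈ 2329.5 mm ≈ 2.33 m.

2.33 m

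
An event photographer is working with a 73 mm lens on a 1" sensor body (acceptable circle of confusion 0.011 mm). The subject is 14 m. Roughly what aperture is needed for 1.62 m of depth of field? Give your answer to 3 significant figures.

f/2.01

Write h = H − f = f²/(N·c). The thin-lens limits are Dn = s·h/(h + (s−f)) and Df = s·h/(h − (s−f)), so DoF = Df − Dn = 2·s·(s−f)·h / (h² − (s−f)²).
That is a quadratic in h: DoF·h² − 2·s·(s−f)·h − DoF·(s−f)² = 0 ⇒ h = (s−f)·(s + √(s² + DoF²)) / DoF = 13927 × (14000 + √(14000² + 1620²)) / 1620 = 13927 × (14000 + 14093.4) / 1620 ≈ 241517 mm.
Then N = f²/(c·h) = 73² / (0.011 × 241517) = 5329 / 2656.7 ≈ 2.01.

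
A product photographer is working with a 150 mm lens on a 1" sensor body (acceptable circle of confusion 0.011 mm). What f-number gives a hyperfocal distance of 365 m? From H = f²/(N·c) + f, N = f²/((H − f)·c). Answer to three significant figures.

Rearrange H = f²/(N·c) + f for N: N = f² / ((H − f)·c).
N = 150² / ((365000 − 150) × 0.011) = 22500 / 4013 ≈ 5.61.

f/5.61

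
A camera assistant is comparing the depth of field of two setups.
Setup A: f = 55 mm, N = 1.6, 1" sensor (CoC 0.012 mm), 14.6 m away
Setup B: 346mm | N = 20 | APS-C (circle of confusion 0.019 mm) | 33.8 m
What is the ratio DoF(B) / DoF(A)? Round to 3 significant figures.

Setup A: H = 55²/(1.6×0.012) + 55 ≈ 157607.1 mm; DoF = Df − Dn = 16084.9 − 13366.1 ≈ 2718.8 mm.
Setup B: H = 346²/(20×0.019) + 346 ≈ 315388.1 mm; DoF = Df − Dn = 37815.6 − 30555.4 ≈ 7260.2 mm.
Ratio = 7260.2 / 2718.8 ≈ 2.67.

2.67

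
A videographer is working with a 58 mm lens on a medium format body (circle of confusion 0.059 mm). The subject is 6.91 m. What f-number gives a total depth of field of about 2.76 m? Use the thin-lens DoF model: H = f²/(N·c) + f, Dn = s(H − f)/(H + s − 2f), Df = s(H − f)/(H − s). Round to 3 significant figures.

f/1.60

Write h = H − f = f²/(N·c). The thin-lens limits are Dn = s·h/(h + (s−f)) and Df = s·h/(h − (s−f)), so DoF = Df − Dn = 2·s·(s−f)·h / (h² − (s−f)²).
That is a quadratic in h: DoF·h² − 2·s·(s−f)·h − DoF·(s−f)² = 0 ⇒ h = (s−f)·(s + √(s² + DoF²)) / DoF = 6852 × (6910 + √(6910² + 2760²)) / 2760 = 6852 × (6910 + 7440.81) / 2760 ≈ 35627 mm.
Then N = f²/(c·h) = 58² / (0.059 × 35627) = 3364 / 2102.0 ≈ 1.60.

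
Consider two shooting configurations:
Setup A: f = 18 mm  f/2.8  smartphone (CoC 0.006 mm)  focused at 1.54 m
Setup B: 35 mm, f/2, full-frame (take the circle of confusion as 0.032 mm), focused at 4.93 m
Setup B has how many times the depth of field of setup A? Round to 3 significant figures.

11.0

Setup A: H = 18²/(2.8×0.006) + 18 ≈ 19303.7 mm; DoF = Df − Dn = 1671.95 − 1427.36 ≈ 244.59 mm.
Setup B: H = 35²/(2×0.032) + 35 ≈ 19175.6 mm; DoF = Df − Dn = 6624.0 − 3926.0 ≈ 2698.0 mm.
Ratio = 2698.0 / 244.59 ≈ 11.0.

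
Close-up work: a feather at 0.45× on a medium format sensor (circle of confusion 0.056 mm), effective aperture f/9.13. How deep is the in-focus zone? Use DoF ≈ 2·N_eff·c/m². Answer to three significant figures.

At magnification m, DoF ≈ 2·N_eff·c/m² = 2 × 9.13 × 0.056 / 0.45² = 1.023 / 0.2025 ≈ 5.05 mm.

5.05 mm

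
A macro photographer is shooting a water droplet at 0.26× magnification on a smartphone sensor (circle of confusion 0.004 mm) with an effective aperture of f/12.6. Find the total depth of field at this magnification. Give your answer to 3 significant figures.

At magnification m, DoF ≈ 2·N_eff·c/m² = 2 × 12.6 × 0.004 / 0.26² = 0.1008 / 0.0676 ≈ 1.49 mm.

1.49 mm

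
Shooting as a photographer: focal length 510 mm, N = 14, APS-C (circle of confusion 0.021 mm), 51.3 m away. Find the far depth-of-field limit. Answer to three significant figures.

Hyperfocal distance H = f²/(N·c) + f = 510²/(14 × 0.021) + 510 = 260100/0.294 + 510 ≈ 885203.9 mm ≈ 885.2 m.
Far limit Df = s·(H − f)/(H − s) = 51300 × (885203.9 − 510) / (885203.9 − 51300) = 51300 × 884693.9 / 833903.9 ≈ 54424 mm ≈ 54.4 m.

54.4 m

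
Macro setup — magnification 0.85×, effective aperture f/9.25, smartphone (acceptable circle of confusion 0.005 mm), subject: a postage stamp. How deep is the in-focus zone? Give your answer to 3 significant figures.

At magnification m, DoF ≈ 2·N_eff·c/m² = 2 × 9.25 × 0.005 / 0.85² = 0.0925 / 0.7225 ≈ 0.128 mm.

0.128 mm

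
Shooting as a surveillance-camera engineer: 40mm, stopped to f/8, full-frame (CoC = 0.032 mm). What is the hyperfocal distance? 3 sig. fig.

6.29 m

Hyperfocal distance H = f²/(N·c) + f = 40²/(8 × 0.032) + 40 = 1600/0.256 + 40 ≈ 6290.0 mm ≈ 6.29 m.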